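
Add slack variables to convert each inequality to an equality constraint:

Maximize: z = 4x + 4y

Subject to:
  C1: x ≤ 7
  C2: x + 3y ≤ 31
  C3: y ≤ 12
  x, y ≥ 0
max z = 4x + 4y

s.t.
  x + s1 = 7
  x + 3y + s2 = 31
  y + s3 = 12
  x, y, s1, s2, s3 ≥ 0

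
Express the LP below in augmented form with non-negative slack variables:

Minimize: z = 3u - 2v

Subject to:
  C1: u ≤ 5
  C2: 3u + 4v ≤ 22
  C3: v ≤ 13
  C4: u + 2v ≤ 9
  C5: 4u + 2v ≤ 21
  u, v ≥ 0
min z = 3u - 2v

s.t.
  u + s1 = 5
  3u + 4v + s2 = 22
  v + s3 = 13
  u + 2v + s4 = 9
  4u + 2v + s5 = 21
  u, v, s1, s2, s3, s4, s5 ≥ 0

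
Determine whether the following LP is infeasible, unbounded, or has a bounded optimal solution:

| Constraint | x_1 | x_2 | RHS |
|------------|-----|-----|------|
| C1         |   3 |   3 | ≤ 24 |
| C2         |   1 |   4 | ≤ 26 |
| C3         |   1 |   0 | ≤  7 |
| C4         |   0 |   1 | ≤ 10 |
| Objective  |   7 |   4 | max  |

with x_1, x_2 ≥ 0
The point (7, 1) satisfies every constraint, so the LP is feasible; the constraints give x_1 ≤ 7 and x_2 ≤ 10, which with x_1, x_2 ≥ 0 keep the feasible region inside a bounded box. A feasible, bounded LP attains a finite optimum at a vertex.

Evaluating z = 7x_1 + 4x_2 at each vertex:
  (0, 0): z = 0
  (7, 0): z = 49
  (7, 1): z = 53
  (2, 6): z = 38
  (0, 6.5): z = 26

Bounded optimum: z* = 53 at (7, 1).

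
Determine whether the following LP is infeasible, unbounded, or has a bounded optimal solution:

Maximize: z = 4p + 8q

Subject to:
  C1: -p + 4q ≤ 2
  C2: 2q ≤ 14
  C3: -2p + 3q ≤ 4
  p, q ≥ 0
Feasible point: (0, 0) satisfies every constraint, so the LP is feasible.
Direction d = (1, 0): for each constraint row a, a·d ≤ 0 —
  (-1)(1) + (4)(0) = -1 ≤ 0
  (0)(1) + (2)(0) = 0 ≤ 0
  (-2)(1) + (3)(0) = -2 ≤ 0
and d ≥ 0, so (0, 0) + t·d stays feasible for every t ≥ 0. Along this ray z = 4p + 8q changes by 4 per unit t, so z → +∞.

The LP is unbounded; z can be made arbitrarily large.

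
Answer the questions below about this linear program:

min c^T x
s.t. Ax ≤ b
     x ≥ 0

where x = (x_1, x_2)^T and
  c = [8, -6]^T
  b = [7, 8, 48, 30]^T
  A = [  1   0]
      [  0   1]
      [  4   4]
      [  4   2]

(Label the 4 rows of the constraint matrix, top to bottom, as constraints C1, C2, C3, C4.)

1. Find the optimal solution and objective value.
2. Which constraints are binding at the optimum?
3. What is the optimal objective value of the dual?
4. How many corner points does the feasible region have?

1. x_1 = 0, x_2 = 8, z = -48
2. C2, x_1 ≥ 0
3. -48 (by strong duality, equal to the primal optimum)
4. 5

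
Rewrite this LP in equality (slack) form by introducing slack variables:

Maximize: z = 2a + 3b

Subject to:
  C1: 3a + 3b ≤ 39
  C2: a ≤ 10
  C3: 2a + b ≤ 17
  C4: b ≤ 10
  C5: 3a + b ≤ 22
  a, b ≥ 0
max z = 2a + 3b

s.t.
  3a + 3b + s1 = 39
  a + s2 = 10
  2a + b + s3 = 17
  b + s4 = 10
  3a + b + s5 = 22
  a, b, s1, s2, s3, s4, s5 ≥ 0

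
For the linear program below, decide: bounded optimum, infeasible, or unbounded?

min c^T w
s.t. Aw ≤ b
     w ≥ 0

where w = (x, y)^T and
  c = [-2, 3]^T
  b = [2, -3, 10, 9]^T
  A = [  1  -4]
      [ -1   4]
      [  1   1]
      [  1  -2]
One constraint requires x - 4y ≤ 2, while the constraint -x + 4y ≤ -3 is equivalent to x - 4y ≥ 3. Together they would need 3 ≤ x - 4y ≤ 2, which is impossible since 3 > 2. No point satisfies all constraints.

Infeasible — the constraint set is empty.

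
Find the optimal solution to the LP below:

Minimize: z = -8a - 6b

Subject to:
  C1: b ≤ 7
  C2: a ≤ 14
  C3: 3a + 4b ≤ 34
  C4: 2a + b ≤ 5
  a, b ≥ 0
a = 0, b = 5, z = -30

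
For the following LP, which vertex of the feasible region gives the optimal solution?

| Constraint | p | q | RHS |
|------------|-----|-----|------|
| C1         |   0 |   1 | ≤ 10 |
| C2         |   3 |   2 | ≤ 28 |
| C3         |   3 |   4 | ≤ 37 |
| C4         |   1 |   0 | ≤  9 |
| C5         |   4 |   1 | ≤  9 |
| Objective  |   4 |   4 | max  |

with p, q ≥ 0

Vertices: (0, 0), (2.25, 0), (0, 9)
(0, 9) with z = 36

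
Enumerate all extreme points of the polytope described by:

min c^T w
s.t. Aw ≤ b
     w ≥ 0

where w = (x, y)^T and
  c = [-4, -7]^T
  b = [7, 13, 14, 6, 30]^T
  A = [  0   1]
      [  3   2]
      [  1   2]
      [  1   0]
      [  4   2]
Each vertex is the intersection of two constraint boundaries that also satisfies all remaining constraints:
  x = 0 and y = 0 → (0, 0)
  3x + 2y = 13 and y = 0 → (4.333, 0)
  3x + 2y = 13 and x = 0 → (0, 6.5)

Vertices: (0, 0), (4.333, 0), (0, 6.5)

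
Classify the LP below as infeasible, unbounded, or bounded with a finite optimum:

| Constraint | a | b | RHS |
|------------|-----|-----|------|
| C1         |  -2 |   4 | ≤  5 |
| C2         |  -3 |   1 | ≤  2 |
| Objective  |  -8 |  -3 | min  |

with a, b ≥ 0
Feasible point: (0, 0) satisfies every constraint, so the LP is feasible.
Direction d = (1, 0): for each constraint row a, a·d ≤ 0 —
  (-2)(1) + (4)(0) = -2 ≤ 0
  (-3)(1) + (1)(0) = -3 ≤ 0
and d ≥ 0, so (0, 0) + t·d stays feasible for every t ≥ 0. Along this ray z = -8a - 3b changes by -8 per unit t, so z → −∞.

The LP is unbounded; z can be made arbitrarily small.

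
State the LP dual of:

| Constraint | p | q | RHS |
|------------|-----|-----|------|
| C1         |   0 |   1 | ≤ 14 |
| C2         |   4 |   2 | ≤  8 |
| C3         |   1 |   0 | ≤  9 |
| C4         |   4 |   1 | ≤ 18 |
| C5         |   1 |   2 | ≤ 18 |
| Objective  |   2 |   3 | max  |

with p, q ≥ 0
Minimize: z = 14y1 + 8y2 + 9y3 + 18y4 + 18y5

Subject to:
  C1: -4y2 - y3 - 4y4 - y5 ≤ -2
  C2: -y1 - 2y2 - y4 - 2y5 ≤ -3
  y1, y2, y3, y4, y5 ≥ 0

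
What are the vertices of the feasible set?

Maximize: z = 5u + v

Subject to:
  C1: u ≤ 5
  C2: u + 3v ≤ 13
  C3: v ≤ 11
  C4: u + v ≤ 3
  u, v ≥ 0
Each vertex is the intersection of two constraint boundaries that also satisfies all remaining constraints:
  u = 0 and v = 0 → (0, 0)
  u + v = 3 and v = 0 → (3, 0)
  u + v = 3 and u = 0 → (0, 3)

Vertices: (0, 0), (3, 0), (0, 3)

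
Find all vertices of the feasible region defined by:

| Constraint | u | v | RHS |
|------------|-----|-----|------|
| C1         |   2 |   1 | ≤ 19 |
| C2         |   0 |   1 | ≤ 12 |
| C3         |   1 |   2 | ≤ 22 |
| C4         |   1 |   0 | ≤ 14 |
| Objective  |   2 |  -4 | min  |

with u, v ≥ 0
Each vertex is the intersection of two constraint boundaries that also satisfies all remaining constraints:
  u = 0 and v = 0 → (0, 0)
  2u + v = 19 and v = 0 → (9.5, 0)
  2u + v = 19 and u + 2v = 22 → (5.333, 8.333)
  u + 2v = 22 and u = 0 → (0, 11)

Vertices: (0, 0), (9.5, 0), (5.333, 8.333), (0, 11)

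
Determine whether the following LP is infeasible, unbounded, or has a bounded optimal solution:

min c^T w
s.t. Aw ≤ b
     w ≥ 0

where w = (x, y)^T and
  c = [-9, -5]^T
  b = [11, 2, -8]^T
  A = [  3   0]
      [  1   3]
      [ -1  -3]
One constraint requires x + 3y ≤ 2, while the constraint -x - 3y ≤ -8 is equivalent to x + 3y ≥ 8. Together they would need 8 ≤ x + 3y ≤ 2, which is impossible since 8 > 2. No point satisfies all constraints.

The feasible region is empty; the LP is infeasible.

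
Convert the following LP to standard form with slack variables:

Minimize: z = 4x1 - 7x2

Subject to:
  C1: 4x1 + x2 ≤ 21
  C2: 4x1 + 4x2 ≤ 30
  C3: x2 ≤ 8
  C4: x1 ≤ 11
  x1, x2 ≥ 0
min z = 4x1 - 7x2

s.t.
  4x1 + x2 + s1 = 21
  4x1 + 4x2 + s2 = 30
  x2 + s3 = 8
  x1 + s4 = 11
  x1, x2, s1, s2, s3, s4 ≥ 0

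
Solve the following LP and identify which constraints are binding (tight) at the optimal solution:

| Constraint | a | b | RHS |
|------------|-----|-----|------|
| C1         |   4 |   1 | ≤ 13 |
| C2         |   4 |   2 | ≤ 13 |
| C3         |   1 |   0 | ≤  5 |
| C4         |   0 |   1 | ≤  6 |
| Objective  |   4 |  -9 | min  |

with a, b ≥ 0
Optimal: a = 0, b = 6
Slack at optimum:
  C1: slack = 7
  C2: slack = 1
  C3: slack = 5
  C4: slack = 0 (binding)
  a ≥ 0: a = 0 (binding)
  b ≥ 0: b = 6
Binding constraints: C4, a ≥ 0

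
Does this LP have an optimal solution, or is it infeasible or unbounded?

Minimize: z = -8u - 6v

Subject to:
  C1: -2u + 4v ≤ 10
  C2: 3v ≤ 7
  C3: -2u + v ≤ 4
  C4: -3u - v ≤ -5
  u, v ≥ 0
Feasible point: (2, 0) satisfies every constraint, so the LP is feasible.
Direction d = (1, 0): for each constraint row a, a·d ≤ 0 —
  (-2)(1) + (4)(0) = -2 ≤ 0
  (0)(1) + (3)(0) = 0 ≤ 0
  (-2)(1) + (1)(0) = -2 ≤ 0
  (-3)(1) + (-1)(0) = -3 ≤ 0
and d ≥ 0, so (2, 0) + t·d stays feasible for every t ≥ 0. Along this ray z = -8u - 6v changes by -8 per unit t, so z → −∞.

The LP is unbounded; z can be made arbitrarily small.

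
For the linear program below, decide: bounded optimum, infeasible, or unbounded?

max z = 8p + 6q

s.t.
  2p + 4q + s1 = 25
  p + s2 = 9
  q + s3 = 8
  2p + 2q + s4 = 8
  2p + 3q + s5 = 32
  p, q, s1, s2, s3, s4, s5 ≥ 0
The point (4, 0) satisfies every constraint, so the LP is feasible; the constraints give p ≤ 9 and q ≤ 8, which with p, q ≥ 0 keep the feasible region inside a bounded box. A feasible, bounded LP attains a finite optimum at a vertex.

Evaluating z = 8p + 6q at each vertex:
  (0, 0): z = 0
  (4, 0): z = 32
  (0, 4): z = 24

Feasible with finite optimum z* = 32 at (4, 0).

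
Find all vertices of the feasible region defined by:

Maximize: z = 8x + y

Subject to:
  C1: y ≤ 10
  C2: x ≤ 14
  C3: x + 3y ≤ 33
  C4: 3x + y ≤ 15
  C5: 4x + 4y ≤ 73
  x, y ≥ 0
Each vertex is the intersection of two constraint boundaries that also satisfies all remaining constraints:
  x = 0 and y = 0 → (0, 0)
  3x + y = 15 and y = 0 → (5, 0)
  y = 10 and 3x + y = 15 → (1.667, 10)
  y = 10 and x = 0 → (0, 10)

Vertices: (0, 0), (5, 0), (1.667, 10), (0, 10)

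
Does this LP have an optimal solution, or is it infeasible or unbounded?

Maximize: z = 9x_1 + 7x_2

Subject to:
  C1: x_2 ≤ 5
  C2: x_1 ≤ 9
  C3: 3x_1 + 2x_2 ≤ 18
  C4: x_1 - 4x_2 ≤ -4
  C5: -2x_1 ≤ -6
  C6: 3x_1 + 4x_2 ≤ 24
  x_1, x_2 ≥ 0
The point (4, 3) satisfies every constraint, so the LP is feasible; the constraints give x_1 ≤ 9 and x_2 ≤ 5, which with x_1, x_2 ≥ 0 keep the feasible region inside a bounded box. A feasible, bounded LP attains a finite optimum at a vertex.

Evaluating z = 9x_1 + 7x_2 at each vertex:
  (3, 1.75): z = 39.25
  (4.571, 2.143): z = 56.14
  (4, 3): z = 57
  (3, 3.75): z = 53.25

Bounded optimum: z* = 57 at (4, 3).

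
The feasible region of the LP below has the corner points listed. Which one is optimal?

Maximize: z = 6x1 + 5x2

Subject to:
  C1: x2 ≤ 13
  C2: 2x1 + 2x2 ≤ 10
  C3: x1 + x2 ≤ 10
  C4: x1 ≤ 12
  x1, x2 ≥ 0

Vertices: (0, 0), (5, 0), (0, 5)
(5, 0) with z = 30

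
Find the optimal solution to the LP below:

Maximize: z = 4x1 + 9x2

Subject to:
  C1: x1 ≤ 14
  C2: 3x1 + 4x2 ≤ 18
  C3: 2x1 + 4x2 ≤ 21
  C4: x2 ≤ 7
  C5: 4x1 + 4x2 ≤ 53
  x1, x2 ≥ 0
Each vertex is the intersection of two constraint boundaries that also satisfies all remaining constraints:
  x1 = 0 and x2 = 0 → (0, 0)
  3x1 + 4x2 = 18 and x2 = 0 → (6, 0)
  3x1 + 4x2 = 18 and x1 = 0 → (0, 4.5)

Evaluating z = 4x1 + 9x2 at each vertex:
  (0, 0): z = 0
  (6, 0): z = 24
  (0, 4.5): z = 40.5

The maximum is at (0, 4.5) with z = 40.5.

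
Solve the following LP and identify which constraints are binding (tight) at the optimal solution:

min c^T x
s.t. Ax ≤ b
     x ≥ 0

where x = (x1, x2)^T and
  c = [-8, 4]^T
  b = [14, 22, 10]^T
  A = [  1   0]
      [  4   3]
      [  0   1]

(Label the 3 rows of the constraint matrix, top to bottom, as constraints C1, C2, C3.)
Optimal: x1 = 5.5, x2 = 0
Binding: C2, x2 ≥ 0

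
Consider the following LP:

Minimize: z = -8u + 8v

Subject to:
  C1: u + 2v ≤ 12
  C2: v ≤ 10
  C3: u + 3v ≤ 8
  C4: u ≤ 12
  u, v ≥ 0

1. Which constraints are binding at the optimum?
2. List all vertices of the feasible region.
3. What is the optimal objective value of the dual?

1. C3, v ≥ 0
2. (0, 0), (8, 0), (0, 2.667)
3. -64 (by strong duality, equal to the primal optimum)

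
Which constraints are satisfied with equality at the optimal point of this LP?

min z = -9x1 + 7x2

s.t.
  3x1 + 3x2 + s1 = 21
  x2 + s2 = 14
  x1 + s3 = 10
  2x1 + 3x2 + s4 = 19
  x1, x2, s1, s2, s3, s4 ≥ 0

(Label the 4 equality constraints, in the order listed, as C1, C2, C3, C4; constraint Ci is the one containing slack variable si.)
Optimal: x1 = 7, x2 = 0
Binding: C1, x2 ≥ 0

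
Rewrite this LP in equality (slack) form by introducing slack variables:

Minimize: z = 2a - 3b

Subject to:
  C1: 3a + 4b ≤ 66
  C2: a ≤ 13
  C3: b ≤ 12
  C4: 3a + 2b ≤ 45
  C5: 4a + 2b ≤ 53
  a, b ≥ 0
min z = 2a - 3b

s.t.
  3a + 4b + s1 = 66
  a + s2 = 13
  b + s3 = 12
  3a + 2b + s4 = 45
  4a + 2b + s5 = 53
  a, b, s1, s2, s3, s4, s5 ≥ 0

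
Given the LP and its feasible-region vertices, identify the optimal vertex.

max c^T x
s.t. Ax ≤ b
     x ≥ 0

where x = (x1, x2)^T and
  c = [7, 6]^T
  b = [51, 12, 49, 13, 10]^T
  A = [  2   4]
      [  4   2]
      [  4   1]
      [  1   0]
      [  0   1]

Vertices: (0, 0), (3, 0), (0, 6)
Evaluating z = 7x1 + 6x2 at each vertex:
  (0, 0): z = 0
  (3, 0): z = 21
  (0, 6): z = 36

The largest value is z = 36, attained at (0, 6).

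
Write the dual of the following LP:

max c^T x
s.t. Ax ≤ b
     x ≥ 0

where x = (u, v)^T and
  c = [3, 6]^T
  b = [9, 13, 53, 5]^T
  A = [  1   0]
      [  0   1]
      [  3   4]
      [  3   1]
Minimize: z = 9y1 + 13y2 + 53y3 + 5y4

Subject to:
  C1: -y1 - 3y3 - 3y4 ≤ -3
  C2: -y2 - 4y3 - y4 ≤ -6
  y1, y2, y3, y4 ≥ 0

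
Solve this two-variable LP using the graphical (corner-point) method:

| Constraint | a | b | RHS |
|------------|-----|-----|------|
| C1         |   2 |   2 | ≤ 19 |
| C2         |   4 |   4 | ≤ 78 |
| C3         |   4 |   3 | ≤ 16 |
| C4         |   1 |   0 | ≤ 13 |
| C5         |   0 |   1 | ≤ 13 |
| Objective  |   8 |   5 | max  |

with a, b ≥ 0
a = 4, b = 0, z = 32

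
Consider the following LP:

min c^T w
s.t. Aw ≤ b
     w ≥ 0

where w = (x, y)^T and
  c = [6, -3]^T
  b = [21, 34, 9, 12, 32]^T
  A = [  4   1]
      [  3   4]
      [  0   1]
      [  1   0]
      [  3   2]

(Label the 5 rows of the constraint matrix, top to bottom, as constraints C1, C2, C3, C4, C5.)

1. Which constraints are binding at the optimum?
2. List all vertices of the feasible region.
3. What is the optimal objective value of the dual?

1. C2, x ≥ 0
2. (0, 0), (5.25, 0), (3.846, 5.615), (0, 8.5)
3. -25.5 (by strong duality, equal to the primal optimum)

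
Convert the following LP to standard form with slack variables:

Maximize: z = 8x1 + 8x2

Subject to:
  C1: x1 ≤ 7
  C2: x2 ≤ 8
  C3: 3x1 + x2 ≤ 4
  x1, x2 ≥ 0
max z = 8x1 + 8x2

s.t.
  x1 + s1 = 7
  x2 + s2 = 8
  3x1 + x2 + s3 = 4
  x1, x2, s1, s2, s3 ≥ 0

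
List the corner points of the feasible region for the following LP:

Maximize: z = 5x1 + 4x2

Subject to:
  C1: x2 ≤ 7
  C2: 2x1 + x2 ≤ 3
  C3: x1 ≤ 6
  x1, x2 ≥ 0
Each vertex is the intersection of two constraint boundaries that also satisfies all remaining constraints:
  x1 = 0 and x2 = 0 → (0, 0)
  2x1 + x2 = 3 and x2 = 0 → (1.5, 0)
  2x1 + x2 = 3 and x1 = 0 → (0, 3)

Vertices: (0, 0), (1.5, 0), (0, 3)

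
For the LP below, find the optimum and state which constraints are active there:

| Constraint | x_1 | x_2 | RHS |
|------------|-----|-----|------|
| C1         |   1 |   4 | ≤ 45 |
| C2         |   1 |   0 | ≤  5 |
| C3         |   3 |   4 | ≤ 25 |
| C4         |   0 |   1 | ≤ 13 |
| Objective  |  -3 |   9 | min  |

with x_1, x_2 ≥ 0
Optimal: x_1 = 5, x_2 = 0
Slack at optimum:
  C1: slack = 40
  C2: slack = 0 (binding)
  C3: slack = 10
  C4: slack = 13
  x_1 ≥ 0: x_1 = 5
  x_2 ≥ 0: x_2 = 0 (binding)
Binding constraints: C2, x_2 ≥ 0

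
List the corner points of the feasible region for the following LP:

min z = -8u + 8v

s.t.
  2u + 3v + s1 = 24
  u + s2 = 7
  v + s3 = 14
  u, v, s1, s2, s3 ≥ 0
Each vertex is the intersection of two constraint boundaries that also satisfies all remaining constraints:
  u = 0 and v = 0 → (0, 0)
  u = 7 and v = 0 → (7, 0)
  2u + 3v = 24 and u = 7 → (7, 3.333)
  2u + 3v = 24 and u = 0 → (0, 8)

Vertices: (0, 0), (7, 0), (7, 3.333), (0, 8)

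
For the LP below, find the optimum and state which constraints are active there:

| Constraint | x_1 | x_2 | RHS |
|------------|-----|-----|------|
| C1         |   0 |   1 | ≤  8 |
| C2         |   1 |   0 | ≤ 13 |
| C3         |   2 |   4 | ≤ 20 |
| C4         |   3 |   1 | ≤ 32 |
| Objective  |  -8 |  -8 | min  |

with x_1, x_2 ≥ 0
Optimal: x_1 = 10, x_2 = 0
Slack at optimum:
  C1: slack = 8
  C2: slack = 3
  C3: slack = 0 (binding)
  C4: slack = 2
  x_1 ≥ 0: x_1 = 10
  x_2 ≥ 0: x_2 = 0 (binding)
Binding constraints: C3, x_2 ≥ 0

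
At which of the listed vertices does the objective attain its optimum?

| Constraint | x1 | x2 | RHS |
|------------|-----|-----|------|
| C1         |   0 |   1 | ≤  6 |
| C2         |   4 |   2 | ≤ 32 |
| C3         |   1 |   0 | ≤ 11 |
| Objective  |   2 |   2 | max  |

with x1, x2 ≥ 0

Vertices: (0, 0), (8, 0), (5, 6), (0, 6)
Evaluating z = 2x1 + 2x2 at each vertex:
  (0, 0): z = 0
  (8, 0): z = 16
  (5, 6): z = 22
  (0, 6): z = 12

The largest value is z = 22, attained at (5, 6).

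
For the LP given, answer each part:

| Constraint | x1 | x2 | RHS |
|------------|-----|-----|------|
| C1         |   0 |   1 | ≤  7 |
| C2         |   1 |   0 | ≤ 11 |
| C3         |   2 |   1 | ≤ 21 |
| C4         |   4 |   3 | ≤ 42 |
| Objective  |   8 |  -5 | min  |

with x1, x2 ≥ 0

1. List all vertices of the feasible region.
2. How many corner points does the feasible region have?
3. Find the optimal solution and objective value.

1. (0, 0), (10.5, 0), (5.25, 7), (0, 7)
2. 4
3. x1 = 0, x2 = 7, z = -35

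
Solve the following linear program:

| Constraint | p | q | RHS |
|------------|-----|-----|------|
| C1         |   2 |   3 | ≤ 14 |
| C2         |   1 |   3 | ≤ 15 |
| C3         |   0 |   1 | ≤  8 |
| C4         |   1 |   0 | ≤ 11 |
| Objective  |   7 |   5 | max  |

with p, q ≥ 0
Each vertex is the intersection of two constraint boundaries that also satisfies all remaining constraints:
  p = 0 and q = 0 → (0, 0)
  2p + 3q = 14 and q = 0 → (7, 0)
  2p + 3q = 14 and p = 0 → (0, 4.667)

Evaluating z = 7p + 5q at each vertex:
  (0, 0): z = 0
  (7, 0): z = 49
  (0, 4.667): z = 23.33

The maximum is at (7, 0) with z = 49.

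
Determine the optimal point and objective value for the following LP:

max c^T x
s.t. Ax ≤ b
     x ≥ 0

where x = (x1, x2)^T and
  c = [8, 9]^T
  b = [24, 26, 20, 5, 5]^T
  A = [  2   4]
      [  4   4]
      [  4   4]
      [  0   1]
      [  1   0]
Each vertex is the intersection of two constraint boundaries that also satisfies all remaining constraints:
  x1 = 0 and x2 = 0 → (0, 0)
  4x1 + 4x2 = 20 and x1 = 5 → (5, 0)
  4x1 + 4x2 = 20 and x2 = 5 → (0, 5)

Evaluating z = 8x1 + 9x2 at each vertex:
  (0, 0): z = 0
  (5, 0): z = 40
  (0, 5): z = 45

The maximum is at (0, 5) with z = 45.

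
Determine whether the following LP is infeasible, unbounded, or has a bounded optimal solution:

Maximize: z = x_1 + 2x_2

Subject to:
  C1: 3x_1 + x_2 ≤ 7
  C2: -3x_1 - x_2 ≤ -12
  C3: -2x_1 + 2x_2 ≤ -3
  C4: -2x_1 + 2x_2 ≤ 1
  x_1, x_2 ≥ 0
C1 requires 3x_1 + x_2 ≤ 7, while C2 (-3x_1 - x_2 ≤ -12) is equivalent to 3x_1 + x_2 ≥ 12. Together they would need 12 ≤ 3x_1 + x_2 ≤ 7, which is impossible since 12 > 7. No point satisfies all constraints.

Infeasible — the constraint set is empty.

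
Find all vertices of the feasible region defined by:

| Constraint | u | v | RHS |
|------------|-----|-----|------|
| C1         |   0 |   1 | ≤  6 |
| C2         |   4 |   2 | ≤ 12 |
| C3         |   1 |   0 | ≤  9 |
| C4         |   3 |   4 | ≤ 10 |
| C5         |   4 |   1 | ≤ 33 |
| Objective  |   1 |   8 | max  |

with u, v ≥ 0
Each vertex is the intersection of two constraint boundaries that also satisfies all remaining constraints:
  u = 0 and v = 0 → (0, 0)
  4u + 2v = 12 and v = 0 → (3, 0)
  4u + 2v = 12 and 3u + 4v = 10 → (2.8, 0.4)
  3u + 4v = 10 and u = 0 → (0, 2.5)

Vertices: (0, 0), (3, 0), (2.8, 0.4), (0, 2.5)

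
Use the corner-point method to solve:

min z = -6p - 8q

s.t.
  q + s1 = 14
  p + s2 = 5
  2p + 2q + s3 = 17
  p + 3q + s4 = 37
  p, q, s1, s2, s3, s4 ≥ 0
p = 0, q = 8.5, z = -68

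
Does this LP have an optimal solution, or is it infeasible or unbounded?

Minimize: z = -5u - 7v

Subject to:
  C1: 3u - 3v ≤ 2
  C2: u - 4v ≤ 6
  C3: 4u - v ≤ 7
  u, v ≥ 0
Feasible point: (0, 0) satisfies every constraint, so the LP is feasible.
Direction d = (0, 1): for each constraint row a, a·d ≤ 0 —
  (3)(0) + (-3)(1) = -3 ≤ 0
  (1)(0) + (-4)(1) = -4 ≤ 0
  (4)(0) + (-1)(1) = -1 ≤ 0
and d ≥ 0, so (0, 0) + t·d stays feasible for every t ≥ 0. Along this ray z = -5u - 7v changes by -7 per unit t, so z → −∞.

The LP is unbounded; z can be made arbitrarily small.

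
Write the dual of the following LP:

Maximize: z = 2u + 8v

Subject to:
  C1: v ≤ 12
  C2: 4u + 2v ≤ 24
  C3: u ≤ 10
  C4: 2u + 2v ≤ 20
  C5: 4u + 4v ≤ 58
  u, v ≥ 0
Minimize: z = 12y1 + 24y2 + 10y3 + 20y4 + 58y5

Subject to:
  C1: -4y2 - y3 - 2y4 - 4y5 ≤ -2
  C2: -y1 - 2y2 - 2y4 - 4y5 ≤ -8
  y1, y2, y3, y4, y5 ≥ 0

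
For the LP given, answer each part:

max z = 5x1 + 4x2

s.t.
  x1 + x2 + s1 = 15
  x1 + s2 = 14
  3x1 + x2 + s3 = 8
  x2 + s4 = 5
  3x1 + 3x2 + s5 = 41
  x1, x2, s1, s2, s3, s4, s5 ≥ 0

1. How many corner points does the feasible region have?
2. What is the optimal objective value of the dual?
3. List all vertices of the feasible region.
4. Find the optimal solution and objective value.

1. 4
2. 25 (by strong duality, equal to the primal optimum)
3. (0, 0), (2.667, 0), (1, 5), (0, 5)
4. x1 = 1, x2 = 5, z = 25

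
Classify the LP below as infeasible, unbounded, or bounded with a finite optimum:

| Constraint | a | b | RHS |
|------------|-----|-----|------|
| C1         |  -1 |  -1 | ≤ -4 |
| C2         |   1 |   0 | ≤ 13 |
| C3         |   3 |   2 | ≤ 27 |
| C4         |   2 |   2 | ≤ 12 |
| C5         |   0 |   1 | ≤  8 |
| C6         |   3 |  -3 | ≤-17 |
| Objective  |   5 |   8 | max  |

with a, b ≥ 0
The point (0, 6) satisfies every constraint, so the LP is feasible; the constraints give a ≤ 13 and b ≤ 8, which with a, b ≥ 0 keep the feasible region inside a bounded box. A feasible, bounded LP attains a finite optimum at a vertex.

Bounded optimum: z* = 48 at (0, 6).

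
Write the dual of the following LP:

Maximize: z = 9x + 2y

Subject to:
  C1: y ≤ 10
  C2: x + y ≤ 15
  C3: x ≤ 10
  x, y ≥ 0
Minimize: z = 10y1 + 15y2 + 10y3

Subject to:
  C1: -y2 - y3 ≤ -9
  C2: -y1 - y2 ≤ -2
  y1, y2, y3 ≥ 0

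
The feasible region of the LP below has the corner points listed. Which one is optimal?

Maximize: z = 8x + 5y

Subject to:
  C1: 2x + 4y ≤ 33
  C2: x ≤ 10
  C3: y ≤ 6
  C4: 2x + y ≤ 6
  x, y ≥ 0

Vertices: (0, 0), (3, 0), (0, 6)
Evaluating z = 8x + 5y at each vertex:
  (0, 0): z = 0
  (3, 0): z = 24
  (0, 6): z = 30

The largest value is z = 30, attained at (0, 6).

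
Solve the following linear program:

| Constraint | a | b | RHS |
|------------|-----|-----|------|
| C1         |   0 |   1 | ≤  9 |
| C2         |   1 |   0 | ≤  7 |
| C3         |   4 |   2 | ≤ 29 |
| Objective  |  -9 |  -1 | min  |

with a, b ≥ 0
Each vertex is the intersection of two constraint boundaries that also satisfies all remaining constraints:
  a = 0 and b = 0 → (0, 0)
  a = 7 and b = 0 → (7, 0)
  a = 7 and 4a + 2b = 29 → (7, 0.5)
  b = 9 and 4a + 2b = 29 → (2.75, 9)
  b = 9 and a = 0 → (0, 9)

Evaluating z = -9a - b at each vertex:
  (0, 0): z = 0
  (7, 0): z = -63
  (7, 0.5): z = -63.5
  (2.75, 9): z = -33.75
  (0, 9): z = -9

The minimum is at (7, 0.5) with z = -63.5.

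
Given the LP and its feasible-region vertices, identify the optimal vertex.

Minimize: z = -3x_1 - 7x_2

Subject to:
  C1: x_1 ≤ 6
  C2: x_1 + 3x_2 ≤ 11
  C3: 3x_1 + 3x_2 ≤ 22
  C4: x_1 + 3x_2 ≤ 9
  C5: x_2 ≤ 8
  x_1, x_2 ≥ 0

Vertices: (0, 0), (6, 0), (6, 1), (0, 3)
Evaluating z = -3x_1 - 7x_2 at each vertex:
  (0, 0): z = 0
  (6, 0): z = -18
  (6, 1): z = -25
  (0, 3): z = -21

The smallest value is z = -25, attained at (6, 1).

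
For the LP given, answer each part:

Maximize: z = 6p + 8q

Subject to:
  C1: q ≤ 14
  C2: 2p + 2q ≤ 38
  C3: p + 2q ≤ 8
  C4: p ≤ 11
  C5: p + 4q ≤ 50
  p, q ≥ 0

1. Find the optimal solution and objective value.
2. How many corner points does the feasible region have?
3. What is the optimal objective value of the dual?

1. p = 8, q = 0, z = 48
2. 3
3. 48 (by strong duality, equal to the primal optimum)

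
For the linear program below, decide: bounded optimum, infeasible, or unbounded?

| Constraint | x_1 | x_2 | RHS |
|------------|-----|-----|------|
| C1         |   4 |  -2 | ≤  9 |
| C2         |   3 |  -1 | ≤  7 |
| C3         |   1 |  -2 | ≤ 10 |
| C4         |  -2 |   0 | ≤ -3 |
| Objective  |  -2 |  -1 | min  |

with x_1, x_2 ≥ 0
Feasible point: (2, 0) satisfies every constraint, so the LP is feasible.
Direction d = (0, 1): for each constraint row a, a·d ≤ 0 —
  (4)(0) + (-2)(1) = -2 ≤ 0
  (3)(0) + (-1)(1) = -1 ≤ 0
  (1)(0) + (-2)(1) = -2 ≤ 0
  (-2)(0) + (0)(1) = 0 ≤ 0
and d ≥ 0, so (2, 0) + t·d stays feasible for every t ≥ 0. Along this ray z = -2x_1 - x_2 changes by -1 per unit t, so z → −∞.

The LP is unbounded; z can be made arbitrarily small.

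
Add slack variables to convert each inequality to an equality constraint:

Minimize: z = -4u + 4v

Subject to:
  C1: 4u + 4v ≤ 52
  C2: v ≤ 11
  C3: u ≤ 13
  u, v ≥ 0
min z = -4u + 4v

s.t.
  4u + 4v + s1 = 52
  v + s2 = 11
  u + s3 = 13
  u, v, s1, s2, s3 ≥ 0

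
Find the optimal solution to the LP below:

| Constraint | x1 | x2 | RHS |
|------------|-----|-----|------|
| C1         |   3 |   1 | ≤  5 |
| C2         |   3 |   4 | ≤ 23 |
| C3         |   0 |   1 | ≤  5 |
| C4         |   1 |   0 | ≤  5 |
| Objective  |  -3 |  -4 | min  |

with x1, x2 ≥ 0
Each vertex is the intersection of two constraint boundaries that also satisfies all remaining constraints:
  x1 = 0 and x2 = 0 → (0, 0)
  3x1 + x2 = 5 and x2 = 0 → (1.667, 0)
  3x1 + x2 = 5 and x2 = 5 → (0, 5)

Evaluating z = -3x1 - 4x2 at each vertex:
  (0, 0): z = 0
  (1.667, 0): z = -5
  (0, 5): z = -20

The minimum is at (0, 5) with z = -20.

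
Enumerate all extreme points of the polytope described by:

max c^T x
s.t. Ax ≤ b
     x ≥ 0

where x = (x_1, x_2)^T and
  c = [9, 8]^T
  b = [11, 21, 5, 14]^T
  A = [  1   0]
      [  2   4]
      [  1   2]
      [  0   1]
Each vertex is the intersection of two constraint boundaries that also satisfies all remaining constraints:
  x_1 = 0 and x_2 = 0 → (0, 0)
  x_1 + 2x_2 = 5 and x_2 = 0 → (5, 0)
  x_1 + 2x_2 = 5 and x_1 = 0 → (0, 2.5)

Vertices: (0, 0), (5, 0), (0, 2.5)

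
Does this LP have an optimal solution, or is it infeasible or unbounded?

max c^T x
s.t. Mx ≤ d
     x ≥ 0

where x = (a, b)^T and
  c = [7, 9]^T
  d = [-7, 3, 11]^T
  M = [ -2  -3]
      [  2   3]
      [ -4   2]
One constraint requires 2a + 3b ≤ 3, while the constraint -2a - 3b ≤ -7 is equivalent to 2a + 3b ≥ 7. Together they would need 7 ≤ 2a + 3b ≤ 3, which is impossible since 7 > 3. No point satisfies all constraints.

The feasible region is empty; the LP is infeasible.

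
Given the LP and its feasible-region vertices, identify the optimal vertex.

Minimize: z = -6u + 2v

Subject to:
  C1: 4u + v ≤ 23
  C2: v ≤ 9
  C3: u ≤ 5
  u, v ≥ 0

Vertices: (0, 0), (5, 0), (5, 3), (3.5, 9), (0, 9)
Evaluating z = -6u + 2v at each vertex:
  (0, 0): z = 0
  (5, 0): z = -30
  (5, 3): z = -24
  (3.5, 9): z = -3
  (0, 9): z = 18

The smallest value is z = -30, attained at (5, 0).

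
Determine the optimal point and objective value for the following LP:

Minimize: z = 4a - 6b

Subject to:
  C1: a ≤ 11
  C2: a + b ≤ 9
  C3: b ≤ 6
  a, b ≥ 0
Each vertex is the intersection of two constraint boundaries that also satisfies all remaining constraints:
  a = 0 and b = 0 → (0, 0)
  a + b = 9 and b = 0 → (9, 0)
  a + b = 9 and b = 6 → (3, 6)
  b = 6 and a = 0 → (0, 6)

Evaluating z = 4a - 6b at each vertex:
  (0, 0): z = 0
  (9, 0): z = 36
  (3, 6): z = -24
  (0, 6): z = -36

The minimum is at (0, 6) with z = -36.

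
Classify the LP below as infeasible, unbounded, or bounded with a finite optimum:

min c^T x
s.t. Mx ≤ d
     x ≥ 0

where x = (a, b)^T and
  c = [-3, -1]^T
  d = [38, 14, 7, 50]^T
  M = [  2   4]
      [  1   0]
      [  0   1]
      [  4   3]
The point (12.5, 0) satisfies every constraint, so the LP is feasible; the constraints give a ≤ 14 and b ≤ 7, which with a, b ≥ 0 keep the feasible region inside a bounded box. A feasible, bounded LP attains a finite optimum at a vertex.

Feasible with finite optimum z* = -37.5 at (12.5, 0).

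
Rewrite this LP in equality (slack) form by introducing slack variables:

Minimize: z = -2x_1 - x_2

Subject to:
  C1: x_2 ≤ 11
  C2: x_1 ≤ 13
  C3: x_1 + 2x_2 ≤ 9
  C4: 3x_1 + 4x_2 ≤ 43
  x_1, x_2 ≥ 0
min z = -2x_1 - x_2

s.t.
  x_2 + s1 = 11
  x_1 + s2 = 13
  x_1 + 2x_2 + s3 = 9
  3x_1 + 4x_2 + s4 = 43
  x_1, x_2, s1, s2, s3, s4 ≥ 0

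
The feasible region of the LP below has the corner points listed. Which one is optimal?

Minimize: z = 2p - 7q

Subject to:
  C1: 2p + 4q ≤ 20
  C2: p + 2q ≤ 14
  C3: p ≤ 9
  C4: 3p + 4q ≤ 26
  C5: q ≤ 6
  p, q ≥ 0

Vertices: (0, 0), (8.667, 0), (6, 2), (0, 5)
Evaluating z = 2p - 7q at each vertex:
  (0, 0): z = 0
  (8.667, 0): z = 17.33
  (6, 2): z = -2
  (0, 5): z = -35

The smallest value is z = -35, attained at (0, 5).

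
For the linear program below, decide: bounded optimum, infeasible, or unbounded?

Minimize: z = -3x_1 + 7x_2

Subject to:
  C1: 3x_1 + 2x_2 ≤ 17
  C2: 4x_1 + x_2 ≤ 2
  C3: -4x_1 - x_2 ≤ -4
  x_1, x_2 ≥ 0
C2 requires 4x_1 + x_2 ≤ 2, while C3 (-4x_1 - x_2 ≤ -4) is equivalent to 4x_1 + x_2 ≥ 4. Together they would need 4 ≤ 4x_1 + x_2 ≤ 2, which is impossible since 4 > 2. No point satisfies all constraints.

The feasible region is empty; the LP is infeasible.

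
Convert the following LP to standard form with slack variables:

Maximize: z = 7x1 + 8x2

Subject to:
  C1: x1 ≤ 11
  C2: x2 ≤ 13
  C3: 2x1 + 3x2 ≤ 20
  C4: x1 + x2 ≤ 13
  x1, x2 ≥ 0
max z = 7x1 + 8x2

s.t.
  x1 + s1 = 11
  x2 + s2 = 13
  2x1 + 3x2 + s3 = 20
  x1 + x2 + s4 = 13
  x1, x2, s1, s2, s3, s4 ≥ 0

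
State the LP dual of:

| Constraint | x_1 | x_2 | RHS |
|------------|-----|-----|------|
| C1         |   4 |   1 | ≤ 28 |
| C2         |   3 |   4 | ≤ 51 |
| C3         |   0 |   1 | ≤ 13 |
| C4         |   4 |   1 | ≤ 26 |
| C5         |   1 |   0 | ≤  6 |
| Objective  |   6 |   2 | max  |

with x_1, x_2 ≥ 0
Minimize: z = 28y1 + 51y2 + 13y3 + 26y4 + 6y5

Subject to:
  C1: -4y1 - 3y2 - 4y4 - y5 ≤ -6
  C2: -y1 - 4y2 - y3 - y4 ≤ -2
  y1, y2, y3, y4, y5 ≥ 0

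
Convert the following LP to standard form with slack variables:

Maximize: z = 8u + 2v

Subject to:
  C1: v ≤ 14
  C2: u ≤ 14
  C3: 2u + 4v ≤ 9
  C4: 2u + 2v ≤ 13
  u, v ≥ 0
max z = 8u + 2v

s.t.
  v + s1 = 14
  u + s2 = 14
  2u + 4v + s3 = 9
  2u + 2v + s4 = 13
  u, v, s1, s2, s3, s4 ≥ 0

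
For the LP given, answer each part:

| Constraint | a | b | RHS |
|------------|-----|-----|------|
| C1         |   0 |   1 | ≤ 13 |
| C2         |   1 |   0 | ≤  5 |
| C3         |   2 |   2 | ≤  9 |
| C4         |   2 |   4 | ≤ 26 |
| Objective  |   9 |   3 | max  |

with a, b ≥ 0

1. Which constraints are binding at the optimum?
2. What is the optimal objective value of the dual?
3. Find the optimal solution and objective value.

1. C3, b ≥ 0
2. 40.5 (by strong duality, equal to the primal optimum)
3. a = 4.5, b = 0, z = 40.5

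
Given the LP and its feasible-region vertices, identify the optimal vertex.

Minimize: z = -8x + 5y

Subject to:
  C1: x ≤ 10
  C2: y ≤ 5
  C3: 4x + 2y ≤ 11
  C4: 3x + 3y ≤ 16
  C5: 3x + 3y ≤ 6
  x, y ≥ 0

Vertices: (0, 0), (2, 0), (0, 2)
(2, 0) with z = -16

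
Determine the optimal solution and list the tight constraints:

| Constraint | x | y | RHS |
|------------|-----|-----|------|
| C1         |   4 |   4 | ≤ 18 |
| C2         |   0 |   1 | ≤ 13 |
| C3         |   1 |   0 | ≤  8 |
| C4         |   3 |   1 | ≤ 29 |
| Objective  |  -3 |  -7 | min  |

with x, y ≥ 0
Optimal: x = 0, y = 4.5
Slack at optimum:
  C1: slack = 0 (binding)
  C2: slack = 8.5
  C3: slack = 8
  C4: slack = 24.5
  x ≥ 0: x = 0 (binding)
  y ≥ 0: y = 4.5
Binding constraints: C1, x ≥ 0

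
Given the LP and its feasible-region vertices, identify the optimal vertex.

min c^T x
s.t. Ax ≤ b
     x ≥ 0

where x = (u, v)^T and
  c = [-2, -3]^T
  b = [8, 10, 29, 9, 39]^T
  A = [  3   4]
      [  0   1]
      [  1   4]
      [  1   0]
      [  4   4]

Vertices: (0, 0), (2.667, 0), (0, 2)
(0, 2) with z = -6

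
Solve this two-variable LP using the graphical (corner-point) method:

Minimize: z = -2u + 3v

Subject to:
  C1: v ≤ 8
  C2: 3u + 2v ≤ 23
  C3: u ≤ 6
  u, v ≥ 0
Each vertex is the intersection of two constraint boundaries that also satisfies all remaining constraints:
  u = 0 and v = 0 → (0, 0)
  u = 6 and v = 0 → (6, 0)
  3u + 2v = 23 and u = 6 → (6, 2.5)
  v = 8 and 3u + 2v = 23 → (2.333, 8)
  v = 8 and u = 0 → (0, 8)

Evaluating z = -2u + 3v at each vertex:
  (0, 0): z = 0
  (6, 0): z = -12
  (6, 2.5): z = -4.5
  (2.333, 8): z = 19.33
  (0, 8): z = 24

The minimum is at (6, 0) with z = -12.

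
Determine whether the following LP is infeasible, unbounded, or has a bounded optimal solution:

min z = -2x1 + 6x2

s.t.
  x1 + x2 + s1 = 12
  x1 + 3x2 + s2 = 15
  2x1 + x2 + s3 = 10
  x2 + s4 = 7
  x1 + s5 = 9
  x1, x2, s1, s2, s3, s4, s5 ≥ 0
The point (5, 0) satisfies every constraint, so the LP is feasible; the constraints give x1 ≤ 9 and x2 ≤ 7, which with x1, x2 ≥ 0 keep the feasible region inside a bounded box. A feasible, bounded LP attains a finite optimum at a vertex.

Evaluating z = -2x1 + 6x2 at each vertex:
  (0, 0): z = 0
  (5, 0): z = -10
  (3, 4): z = 18
  (0, 5): z = 30

Bounded optimum: z* = -10 at (5, 0).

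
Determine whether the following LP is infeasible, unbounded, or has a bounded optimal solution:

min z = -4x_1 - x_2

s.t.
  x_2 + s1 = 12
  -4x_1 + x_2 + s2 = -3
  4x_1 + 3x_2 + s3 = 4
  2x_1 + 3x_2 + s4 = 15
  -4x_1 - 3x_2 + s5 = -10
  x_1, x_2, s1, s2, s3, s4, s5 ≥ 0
The row 4x_1 + 3x_2 + s3 = 4 with s3 ≥ 0 requires 4x_1 + 3x_2 ≤ 4, while the row -4x_1 - 3x_2 + s5 = -10 with s5 ≥ 0 is equivalent to 4x_1 + 3x_2 ≥ 10. Together they would need 10 ≤ 4x_1 + 3x_2 ≤ 4, which is impossible since 10 > 4. No point satisfies all constraints.

Infeasible — the constraint set is empty.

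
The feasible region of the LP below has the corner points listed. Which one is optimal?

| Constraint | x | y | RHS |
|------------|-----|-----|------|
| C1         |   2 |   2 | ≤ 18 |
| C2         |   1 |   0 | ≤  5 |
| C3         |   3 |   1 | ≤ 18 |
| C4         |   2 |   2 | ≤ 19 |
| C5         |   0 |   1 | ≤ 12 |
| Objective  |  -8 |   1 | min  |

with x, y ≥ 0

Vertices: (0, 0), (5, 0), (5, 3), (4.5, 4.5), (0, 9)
Evaluating z = -8x + y at each vertex:
  (0, 0): z = 0
  (5, 0): z = -40
  (5, 3): z = -37
  (4.5, 4.5): z = -31.5
  (0, 9): z = 9

The smallest value is z = -40, attained at (5, 0).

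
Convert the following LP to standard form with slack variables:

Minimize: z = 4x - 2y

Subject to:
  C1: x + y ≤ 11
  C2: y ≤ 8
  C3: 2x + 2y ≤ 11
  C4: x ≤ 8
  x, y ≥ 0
min z = 4x - 2y

s.t.
  x + y + s1 = 11
  y + s2 = 8
  2x + 2y + s3 = 11
  x + s4 = 8
  x, y, s1, s2, s3, s4 ≥ 0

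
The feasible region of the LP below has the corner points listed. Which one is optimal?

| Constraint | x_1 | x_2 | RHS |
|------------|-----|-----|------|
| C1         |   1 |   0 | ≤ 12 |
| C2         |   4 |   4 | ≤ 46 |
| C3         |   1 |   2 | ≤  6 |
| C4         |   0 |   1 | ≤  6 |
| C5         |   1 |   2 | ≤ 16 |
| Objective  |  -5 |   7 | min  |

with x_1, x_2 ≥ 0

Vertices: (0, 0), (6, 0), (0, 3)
Evaluating z = -5x_1 + 7x_2 at each vertex:
  (0, 0): z = 0
  (6, 0): z = -30
  (0, 3): z = 21

The smallest value is z = -30, attained at (6, 0).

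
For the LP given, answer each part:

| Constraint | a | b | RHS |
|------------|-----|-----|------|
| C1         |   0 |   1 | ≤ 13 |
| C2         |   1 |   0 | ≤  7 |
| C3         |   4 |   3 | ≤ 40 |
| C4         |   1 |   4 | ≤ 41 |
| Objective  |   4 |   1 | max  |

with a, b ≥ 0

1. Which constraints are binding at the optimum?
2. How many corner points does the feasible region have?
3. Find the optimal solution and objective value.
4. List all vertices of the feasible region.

1. C2, C3
2. 5
3. a = 7, b = 4, z = 32
4. (0, 0), (7, 0), (7, 4), (2.846, 9.538), (0, 10.25)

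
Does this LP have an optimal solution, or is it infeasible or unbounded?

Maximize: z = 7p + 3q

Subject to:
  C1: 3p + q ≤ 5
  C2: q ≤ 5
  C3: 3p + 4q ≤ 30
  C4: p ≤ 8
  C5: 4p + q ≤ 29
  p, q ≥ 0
The point (0, 5) satisfies every constraint, so the LP is feasible; the constraints give p ≤ 8 and q ≤ 5, which with p, q ≥ 0 keep the feasible region inside a bounded box. A feasible, bounded LP attains a finite optimum at a vertex.

The LP has an optimal solution: (0, 5) with z = 15.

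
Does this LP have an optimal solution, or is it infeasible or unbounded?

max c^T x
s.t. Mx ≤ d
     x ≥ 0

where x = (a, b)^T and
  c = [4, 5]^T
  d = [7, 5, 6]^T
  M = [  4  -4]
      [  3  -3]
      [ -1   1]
Feasible point: (0, 0) satisfies every constraint, so the LP is feasible.
Direction d = (1, 1): for each constraint row a, a·d ≤ 0 —
  (4)(1) + (-4)(1) = 0 ≤ 0
  (3)(1) + (-3)(1) = 0 ≤ 0
  (-1)(1) + (1)(1) = 0 ≤ 0
and d ≥ 0, so (0, 0) + t·d stays feasible for every t ≥ 0. Along this ray z = 4a + 5b changes by 9 per unit t, so z → +∞.

Unbounded — the objective can increase without bound over the feasible region.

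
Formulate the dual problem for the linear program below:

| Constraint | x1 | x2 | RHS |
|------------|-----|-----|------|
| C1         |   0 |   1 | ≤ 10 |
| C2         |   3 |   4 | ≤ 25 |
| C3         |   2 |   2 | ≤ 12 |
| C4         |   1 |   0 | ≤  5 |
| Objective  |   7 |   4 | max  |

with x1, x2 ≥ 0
Minimize: z = 10y1 + 25y2 + 12y3 + 5y4

Subject to:
  C1: -3y2 - 2y3 - y4 ≤ -7
  C2: -y1 - 4y2 - 2y3 ≤ -4
  y1, y2, y3, y4 ≥ 0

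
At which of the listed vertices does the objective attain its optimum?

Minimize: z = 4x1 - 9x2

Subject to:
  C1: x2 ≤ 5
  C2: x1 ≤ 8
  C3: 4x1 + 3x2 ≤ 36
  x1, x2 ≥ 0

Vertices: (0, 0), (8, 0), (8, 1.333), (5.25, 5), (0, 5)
Evaluating z = 4x1 - 9x2 at each vertex:
  (0, 0): z = 0
  (8, 0): z = 32
  (8, 1.333): z = 20
  (5.25, 5): z = -24
  (0, 5): z = -45

The smallest value is z = -45, attained at (0, 5).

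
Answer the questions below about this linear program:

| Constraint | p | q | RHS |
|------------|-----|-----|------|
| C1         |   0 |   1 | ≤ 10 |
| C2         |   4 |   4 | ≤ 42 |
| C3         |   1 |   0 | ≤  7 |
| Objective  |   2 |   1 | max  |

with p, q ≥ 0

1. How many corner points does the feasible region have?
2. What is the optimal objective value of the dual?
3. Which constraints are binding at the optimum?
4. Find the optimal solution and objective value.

1. 5
2. 17.5 (by strong duality, equal to the primal optimum)
3. C2, C3
4. p = 7, q = 3.5, z = 17.5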